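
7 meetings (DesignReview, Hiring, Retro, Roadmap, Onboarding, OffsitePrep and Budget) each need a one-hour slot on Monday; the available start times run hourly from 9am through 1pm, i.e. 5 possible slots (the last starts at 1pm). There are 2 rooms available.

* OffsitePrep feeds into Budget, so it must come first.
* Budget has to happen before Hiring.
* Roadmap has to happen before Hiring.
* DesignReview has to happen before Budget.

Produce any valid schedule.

DesignReview=9am, Roadmap=10am, Budget=10am, Onboarding=12pm, Hiring=11am, Retro=11am, OffsitePrep=9am

Checking: Roadmap(10am) before Hiring(11am); OffsitePrep(9am) before Budget(10am); DesignReview(9am) before Budget(10am); Budget(10am) before Hiring(11am); max 2 per slot (cap 2).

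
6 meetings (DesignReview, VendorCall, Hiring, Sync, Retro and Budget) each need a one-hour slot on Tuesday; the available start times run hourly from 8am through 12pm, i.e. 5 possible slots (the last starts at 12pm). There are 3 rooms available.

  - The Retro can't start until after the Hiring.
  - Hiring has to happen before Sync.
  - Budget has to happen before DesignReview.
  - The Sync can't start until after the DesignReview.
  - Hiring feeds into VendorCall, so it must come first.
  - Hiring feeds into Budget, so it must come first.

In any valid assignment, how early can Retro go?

Precedence pushes Retro to at least 9am.
Retro at 9am is achievable: Budget in 9am; Hiring in 8am; Retro in 9am; VendorCall in 9am; DesignReview in 10am; Sync in 11am.

9am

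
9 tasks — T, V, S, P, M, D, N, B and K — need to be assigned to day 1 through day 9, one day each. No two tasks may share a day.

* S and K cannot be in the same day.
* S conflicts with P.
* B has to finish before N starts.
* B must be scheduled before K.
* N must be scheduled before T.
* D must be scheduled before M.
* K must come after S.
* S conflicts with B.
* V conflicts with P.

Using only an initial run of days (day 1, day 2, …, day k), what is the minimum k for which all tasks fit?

9 days

The precedence chain requires at least 3 distinct days.
With at most 1 per day and 9 tasks, at least 9 days are needed.
9 works (last occupied day: day 9): for example V=day 8; S=day 3; M=day 7; B=day 1; D=day 6; K=day 4; T=day 5; N=day 2; P=day 9.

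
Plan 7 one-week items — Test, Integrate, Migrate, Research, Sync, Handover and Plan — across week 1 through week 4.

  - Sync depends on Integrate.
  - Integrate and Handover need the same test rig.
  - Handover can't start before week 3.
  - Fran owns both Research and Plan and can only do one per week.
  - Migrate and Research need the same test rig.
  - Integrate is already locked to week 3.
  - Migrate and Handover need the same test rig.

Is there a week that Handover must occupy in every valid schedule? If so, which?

Handover's window is week 3–week 4.
Integrate is fixed at week 3, and Handover can't share a week with Integrate.
So Handover must be week 4.

week 4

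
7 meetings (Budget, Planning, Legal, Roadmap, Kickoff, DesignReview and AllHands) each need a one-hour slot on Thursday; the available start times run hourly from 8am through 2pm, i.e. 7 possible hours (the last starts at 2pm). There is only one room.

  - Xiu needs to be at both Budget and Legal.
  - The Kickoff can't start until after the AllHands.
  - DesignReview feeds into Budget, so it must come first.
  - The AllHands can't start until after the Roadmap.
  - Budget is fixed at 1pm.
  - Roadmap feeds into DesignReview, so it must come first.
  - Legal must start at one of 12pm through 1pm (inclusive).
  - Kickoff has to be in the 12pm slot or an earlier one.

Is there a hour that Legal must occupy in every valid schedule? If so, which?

12pm

Legal's window is 12pm–1pm.
Budget is fixed at 1pm, and Legal can't share a hour with Budget.
So Legal must be 12pm.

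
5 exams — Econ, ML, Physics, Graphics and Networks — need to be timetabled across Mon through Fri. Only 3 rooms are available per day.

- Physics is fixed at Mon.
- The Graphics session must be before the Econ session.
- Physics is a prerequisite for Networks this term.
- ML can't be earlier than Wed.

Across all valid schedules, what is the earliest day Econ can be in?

Tue

Precedence pushes Econ to at least Tue.
Econ at Tue is achievable: Networks -> Tue, Graphics -> Mon, ML -> Wed, Physics -> Mon, Econ -> Tue.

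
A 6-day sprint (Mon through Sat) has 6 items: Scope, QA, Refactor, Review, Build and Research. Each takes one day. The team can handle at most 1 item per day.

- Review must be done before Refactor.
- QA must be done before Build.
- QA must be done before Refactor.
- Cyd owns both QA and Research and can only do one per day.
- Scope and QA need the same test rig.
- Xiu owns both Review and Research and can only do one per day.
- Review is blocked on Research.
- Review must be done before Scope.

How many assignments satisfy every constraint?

Splitting on Scope: it can be Wed (2), Thu (6), Fri (9), Sat (9). Listing each branch's schedules as (QA, Refactor, Review, Build, Research):
Scope=Wed: (Thu,Fri,Tue,Sat,Mon) (Thu,Sat,Tue,Fri,Mon) — 2.
Scope=Thu: (Mon,Fri,Wed,Sat,Tue) (Mon,Sat,Wed,Fri,Tue) (Tue,Fri,Wed,Sat,Mon) (Tue,Sat,Wed,Fri,Mon) (Wed,Fri,Tue,Sat,Mon) (Wed,Sat,Tue,Fri,Mon) — 6.
Scope=Fri: (Mon,Thu,Wed,Sat,Tue) (Mon,Sat,Wed,Thu,Tue) (Mon,Sat,Thu,Tue,Wed) (Mon,Sat,Thu,Wed,Tue) (Tue,Thu,Wed,Sat,Mon) (Tue,Sat,Wed,Thu,Mon) (Tue,Sat,Thu,Wed,Mon) (Wed,Thu,Tue,Sat,Mon) (Wed,Sat,Tue,Thu,Mon) — 9.
Scope=Sat: (Mon,Thu,Wed,Fri,Tue) (Mon,Fri,Wed,Thu,Tue) (Mon,Fri,Thu,Tue,Wed) (Mon,Fri,Thu,Wed,Tue) (Tue,Thu,Wed,Fri,Mon) (Tue,Fri,Wed,Thu,Mon) (Tue,Fri,Thu,Wed,Mon) (Wed,Thu,Tue,Fri,Mon) (Wed,Fri,Tue,Thu,Mon) — 9.
Summing: 2 + 6 + 9 + 9 = 26.

26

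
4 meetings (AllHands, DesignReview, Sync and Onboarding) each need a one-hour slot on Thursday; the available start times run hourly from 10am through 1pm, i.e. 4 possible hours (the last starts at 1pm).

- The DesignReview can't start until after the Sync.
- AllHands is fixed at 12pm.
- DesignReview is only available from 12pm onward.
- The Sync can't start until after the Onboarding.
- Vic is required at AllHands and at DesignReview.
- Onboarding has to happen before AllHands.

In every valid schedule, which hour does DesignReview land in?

1pm

DesignReview's window is 12pm–1pm.
AllHands is fixed at 12pm, and DesignReview can't share a hour with AllHands.
So DesignReview must be 1pm.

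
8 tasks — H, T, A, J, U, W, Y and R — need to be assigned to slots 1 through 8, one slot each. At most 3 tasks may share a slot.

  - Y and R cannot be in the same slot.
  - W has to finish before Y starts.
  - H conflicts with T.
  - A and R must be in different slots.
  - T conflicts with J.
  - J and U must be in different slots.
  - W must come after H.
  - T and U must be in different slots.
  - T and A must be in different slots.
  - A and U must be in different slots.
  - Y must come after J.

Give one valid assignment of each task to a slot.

Y in 3; R in 2; T in 2; U in 3; J in 1; A in 1; W in 2; H in 1

Checking: J(1) before Y(3); W(2) before Y(3); H(1) before W(2); Y(3) != R(2); A(1) != U(3); T(2) != U(3); J(1) != U(3); H(1) != T(2); T(2) != J(1); T(2) != A(1); A(1) != R(2); max 3 per slot (cap 3).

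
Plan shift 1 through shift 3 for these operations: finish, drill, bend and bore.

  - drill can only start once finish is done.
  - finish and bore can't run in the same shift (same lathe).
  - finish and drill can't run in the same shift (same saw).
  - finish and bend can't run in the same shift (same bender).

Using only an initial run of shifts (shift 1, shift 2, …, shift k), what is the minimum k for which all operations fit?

The precedence chain requires at least 2 distinct shifts.
2 works (last occupied shift: shift 2): for example bend=shift 2; finish=shift 1; drill=shift 2; bore=shift 2.

2 shifts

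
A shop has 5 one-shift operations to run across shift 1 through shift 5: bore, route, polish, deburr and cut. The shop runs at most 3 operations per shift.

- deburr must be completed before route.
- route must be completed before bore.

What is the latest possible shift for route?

Precedence pushes route to at least shift 2; downstream work caps route at shift 4.
route at shift 4 is achievable: polish -> shift 1, bore -> shift 5, deburr -> shift 1, cut -> shift 1, route -> shift 4.

shift 4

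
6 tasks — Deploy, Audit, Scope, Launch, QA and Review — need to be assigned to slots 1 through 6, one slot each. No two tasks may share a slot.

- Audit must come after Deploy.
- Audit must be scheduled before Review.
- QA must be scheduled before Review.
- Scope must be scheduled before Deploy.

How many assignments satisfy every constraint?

Splitting on Deploy: it can be 2 (8), 3 (10), 4 (6). Listing each branch's schedules as (Audit, Scope, Launch, QA, Review):
Deploy=2: (3,1,4,5,6) (3,1,5,4,6) (3,1,6,4,5) (4,1,3,5,6) (4,1,5,3,6) (4,1,6,3,5) (5,1,3,4,6) (5,1,4,3,6) — 8.
Deploy=3: (4,1,2,5,6) (4,1,5,2,6) (4,1,6,2,5) (4,2,1,5,6) (4,2,5,1,6) (4,2,6,1,5) (5,1,2,4,6) (5,1,4,2,6) (5,2,1,4,6) (5,2,4,1,6) — 10.
Deploy=4: (5,1,2,3,6) (5,1,3,2,6) (5,2,1,3,6) (5,2,3,1,6) (5,3,1,2,6) (5,3,2,1,6) — 6.
Summing: 8 + 10 + 6 = 24.

24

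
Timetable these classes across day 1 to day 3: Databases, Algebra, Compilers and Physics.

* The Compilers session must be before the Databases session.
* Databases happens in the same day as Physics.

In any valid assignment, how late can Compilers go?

Downstream work caps Compilers at day 2.
Compilers at day 2 is achievable: Compilers -> day 2, Physics -> day 3, Algebra -> day 1, Databases -> day 3.

day 2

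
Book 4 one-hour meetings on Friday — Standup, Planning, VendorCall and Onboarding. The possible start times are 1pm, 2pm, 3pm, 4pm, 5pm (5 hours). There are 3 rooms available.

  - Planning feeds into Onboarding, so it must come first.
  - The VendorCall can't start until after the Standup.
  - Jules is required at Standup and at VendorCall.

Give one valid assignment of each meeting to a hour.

Onboarding in 2pm, Standup in 1pm, Planning in 1pm, VendorCall in 2pm

Checking: Planning(1pm) before Onboarding(2pm); Standup(1pm) before VendorCall(2pm); Standup(1pm) != VendorCall(2pm); max 2 per hour (cap 3).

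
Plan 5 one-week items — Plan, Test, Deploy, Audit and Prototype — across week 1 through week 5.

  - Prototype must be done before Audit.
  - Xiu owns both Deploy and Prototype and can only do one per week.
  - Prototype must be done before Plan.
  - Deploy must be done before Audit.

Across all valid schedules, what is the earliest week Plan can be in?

week 2

Precedence pushes Plan to at least week 2.
Plan at week 2 is achievable: Deploy in week 2, Plan in week 2, Prototype in week 1, Audit in week 3, Test in week 1.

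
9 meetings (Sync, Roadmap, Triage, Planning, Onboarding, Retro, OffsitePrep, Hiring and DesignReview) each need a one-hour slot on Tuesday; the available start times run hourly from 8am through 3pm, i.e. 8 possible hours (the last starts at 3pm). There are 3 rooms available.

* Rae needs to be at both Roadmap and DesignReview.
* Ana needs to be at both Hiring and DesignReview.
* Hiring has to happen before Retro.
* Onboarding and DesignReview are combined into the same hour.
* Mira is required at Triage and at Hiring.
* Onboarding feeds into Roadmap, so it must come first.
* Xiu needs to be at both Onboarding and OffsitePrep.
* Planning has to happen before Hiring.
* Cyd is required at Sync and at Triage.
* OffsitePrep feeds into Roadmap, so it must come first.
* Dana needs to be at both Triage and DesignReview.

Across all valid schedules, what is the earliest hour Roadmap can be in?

Precedence pushes Roadmap to at least 9am.
Roadmap at 10am is achievable: Triage -> 10am; Hiring -> 9am; Onboarding -> 8am; Sync -> 9am; OffsitePrep -> 9am; Planning -> 8am; Roadmap -> 10am; Retro -> 10am; DesignReview -> 8am.
Nothing earlier works — the conflict and capacity constraints rule out every hour before 10am.

10am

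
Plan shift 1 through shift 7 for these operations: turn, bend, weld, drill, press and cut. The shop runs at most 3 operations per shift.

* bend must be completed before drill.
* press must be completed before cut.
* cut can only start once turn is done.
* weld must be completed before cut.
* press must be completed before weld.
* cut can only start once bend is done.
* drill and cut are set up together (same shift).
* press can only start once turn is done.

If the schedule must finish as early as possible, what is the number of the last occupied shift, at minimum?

shift 4

The precedence chain requires at least 4 distinct shifts.
With at most 3 per shift and 6 operations, at least 2 shifts are needed.
4 works (last occupied shift: shift 4): for example weld -> shift 3, turn -> shift 1, press -> shift 2, bend -> shift 1, drill -> shift 4, cut -> shift 4.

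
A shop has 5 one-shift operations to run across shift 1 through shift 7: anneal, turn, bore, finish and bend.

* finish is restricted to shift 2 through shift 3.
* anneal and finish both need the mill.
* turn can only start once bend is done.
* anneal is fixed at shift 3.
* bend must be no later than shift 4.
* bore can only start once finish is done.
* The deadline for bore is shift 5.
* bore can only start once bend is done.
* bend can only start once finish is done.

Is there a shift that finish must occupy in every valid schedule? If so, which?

finish's window is shift 2–shift 3.
anneal is fixed at shift 3, and finish can't share a shift with anneal.
So finish must be shift 2.

shift 2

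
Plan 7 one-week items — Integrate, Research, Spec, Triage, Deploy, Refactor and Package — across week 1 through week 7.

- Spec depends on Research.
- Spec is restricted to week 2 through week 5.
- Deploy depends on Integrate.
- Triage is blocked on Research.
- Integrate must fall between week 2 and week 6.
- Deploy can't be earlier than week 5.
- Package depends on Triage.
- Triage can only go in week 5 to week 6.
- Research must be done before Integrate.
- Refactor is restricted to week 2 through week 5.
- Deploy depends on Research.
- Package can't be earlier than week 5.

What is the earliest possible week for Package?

Package is available from week 5; precedence pushes Package to at least week 6.
Package at week 6 is achievable: Spec=week 2; Deploy=week 5; Triage=week 5; Integrate=week 2; Research=week 1; Refactor=week 2; Package=week 6.

week 6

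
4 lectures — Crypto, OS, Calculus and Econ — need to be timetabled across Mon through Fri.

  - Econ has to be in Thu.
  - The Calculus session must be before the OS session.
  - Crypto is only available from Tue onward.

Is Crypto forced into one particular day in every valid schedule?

No

Crypto can be Tue (e.g. Calculus=Mon; OS=Tue; Crypto=Tue; Econ=Thu) or Wed (e.g. Crypto in Wed; OS in Tue; Calculus in Mon; Econ in Thu).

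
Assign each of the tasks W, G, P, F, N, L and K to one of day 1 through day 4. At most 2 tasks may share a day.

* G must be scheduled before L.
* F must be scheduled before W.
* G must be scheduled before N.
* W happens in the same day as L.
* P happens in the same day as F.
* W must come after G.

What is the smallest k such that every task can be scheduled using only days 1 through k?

4 days

The precedence chain requires at least 2 distinct days.
With at most 2 per day and 7 tasks, at least 4 days are needed.
4 works (last occupied day: day 4): for example N=day 4, K=day 1, F=day 2, G=day 1, W=day 3, P=day 2, L=day 3.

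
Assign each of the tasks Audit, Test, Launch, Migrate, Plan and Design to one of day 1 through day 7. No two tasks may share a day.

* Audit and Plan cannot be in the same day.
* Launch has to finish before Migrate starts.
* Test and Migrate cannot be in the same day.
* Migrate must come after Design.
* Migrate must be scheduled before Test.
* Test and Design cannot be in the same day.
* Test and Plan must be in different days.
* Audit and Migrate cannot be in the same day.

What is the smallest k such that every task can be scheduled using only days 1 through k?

6

The precedence chain requires at least 3 distinct days.
With at most 1 per day and 6 tasks, at least 6 days are needed.
6 works (last occupied day: day 6): for example Audit=day 5; Migrate=day 3; Launch=day 1; Plan=day 6; Test=day 4; Design=day 2.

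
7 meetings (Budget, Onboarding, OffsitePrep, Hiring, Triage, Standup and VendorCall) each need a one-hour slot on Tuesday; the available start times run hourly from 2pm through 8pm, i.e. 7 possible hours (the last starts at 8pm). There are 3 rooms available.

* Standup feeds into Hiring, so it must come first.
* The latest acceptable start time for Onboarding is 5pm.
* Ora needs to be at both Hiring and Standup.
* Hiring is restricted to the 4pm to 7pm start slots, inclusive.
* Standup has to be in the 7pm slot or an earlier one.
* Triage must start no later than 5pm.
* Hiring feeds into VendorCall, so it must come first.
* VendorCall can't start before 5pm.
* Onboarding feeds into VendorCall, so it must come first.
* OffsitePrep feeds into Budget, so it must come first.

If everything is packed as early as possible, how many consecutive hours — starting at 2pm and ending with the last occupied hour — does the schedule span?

4 hours

The precedence chain requires at least 3 distinct hours.
With at most 3 per hour and 7 meetings, at least 3 hours are needed.
VendorCall can't be placed before 5pm — that is hour 4 counting from 2pm — so the schedule must run through at least 4 hours.
4 works (last occupied hour: 5pm): for example Onboarding -> 2pm, OffsitePrep -> 2pm, Budget -> 3pm, Standup -> 2pm, Hiring -> 4pm, Triage -> 3pm, VendorCall -> 5pm.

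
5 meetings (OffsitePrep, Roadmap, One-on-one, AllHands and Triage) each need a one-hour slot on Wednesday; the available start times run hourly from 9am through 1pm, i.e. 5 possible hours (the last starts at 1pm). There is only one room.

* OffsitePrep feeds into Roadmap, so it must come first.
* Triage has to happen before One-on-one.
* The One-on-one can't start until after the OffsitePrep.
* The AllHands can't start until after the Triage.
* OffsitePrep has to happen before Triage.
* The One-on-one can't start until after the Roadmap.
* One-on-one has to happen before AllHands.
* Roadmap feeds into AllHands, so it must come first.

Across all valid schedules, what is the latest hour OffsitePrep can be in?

Downstream work caps OffsitePrep at 10am.
OffsitePrep at 9am is achievable: OffsitePrep in 9am, One-on-one in 12pm, AllHands in 1pm, Roadmap in 10am, Triage in 11am.
Nothing later works — the capacity limit rule out every hour after 9am.

9am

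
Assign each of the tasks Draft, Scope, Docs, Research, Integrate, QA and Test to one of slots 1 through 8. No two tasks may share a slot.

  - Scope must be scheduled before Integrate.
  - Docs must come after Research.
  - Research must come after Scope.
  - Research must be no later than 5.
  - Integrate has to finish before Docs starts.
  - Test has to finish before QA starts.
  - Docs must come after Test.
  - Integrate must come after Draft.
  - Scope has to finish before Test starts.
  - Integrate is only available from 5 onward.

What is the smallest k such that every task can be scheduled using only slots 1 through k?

7 slots

The precedence chain requires at least 3 distinct slots.
With at most 1 per slot and 7 tasks, at least 7 slots are needed.
Propagating the time windows through the other constraints, Docs can't land before 6, so the schedule must run through at least slot 6.
7 works (last occupied slot: 7): for example QA in 7, Docs in 6, Draft in 4, Research in 2, Test in 3, Scope in 1, Integrate in 5.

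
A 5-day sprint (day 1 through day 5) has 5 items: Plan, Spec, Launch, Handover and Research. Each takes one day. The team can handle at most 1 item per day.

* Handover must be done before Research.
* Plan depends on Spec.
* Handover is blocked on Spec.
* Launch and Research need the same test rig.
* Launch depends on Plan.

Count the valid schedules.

Splitting on Plan: it can be day 2 (3), day 3 (2), day 4 (1). Listing each branch's schedules as (Spec, Launch, Handover, Research) by day number:
Plan=day 2: (1,3,4,5) (1,4,3,5) (1,5,3,4) — 3.
Plan=day 3: (1,4,2,5) (1,5,2,4) — 2.
Plan=day 4: (1,5,2,3) — 1.
Summing: 3 + 2 + 1 = 6.

6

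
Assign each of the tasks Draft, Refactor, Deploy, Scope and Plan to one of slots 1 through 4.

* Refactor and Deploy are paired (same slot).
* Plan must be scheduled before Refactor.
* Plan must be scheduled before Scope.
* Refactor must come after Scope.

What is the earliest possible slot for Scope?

2

Precedence pushes Scope to at least 2; downstream work caps Scope at 3.
Scope at 2 is achievable: Deploy in 3; Refactor in 3; Draft in 1; Plan in 1; Scope in 2.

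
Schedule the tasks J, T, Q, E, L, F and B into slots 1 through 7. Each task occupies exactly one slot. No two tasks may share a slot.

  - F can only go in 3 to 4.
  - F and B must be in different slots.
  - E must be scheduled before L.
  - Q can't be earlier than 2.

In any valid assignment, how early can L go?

Precedence pushes L to at least 2.
L at 2 is achievable: B -> 7, T -> 6, L -> 2, J -> 5, F -> 3, E -> 1, Q -> 4.

2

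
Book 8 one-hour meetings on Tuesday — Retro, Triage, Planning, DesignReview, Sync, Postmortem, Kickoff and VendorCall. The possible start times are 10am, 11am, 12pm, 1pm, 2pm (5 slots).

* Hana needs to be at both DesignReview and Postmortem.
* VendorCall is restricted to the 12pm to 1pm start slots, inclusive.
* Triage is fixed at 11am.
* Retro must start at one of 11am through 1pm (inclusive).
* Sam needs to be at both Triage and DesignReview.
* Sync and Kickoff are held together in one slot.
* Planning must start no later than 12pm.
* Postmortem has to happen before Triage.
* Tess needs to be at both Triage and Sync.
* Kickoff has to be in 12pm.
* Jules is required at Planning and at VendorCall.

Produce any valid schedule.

Kickoff=12pm; Planning=10am; VendorCall=12pm; Retro=11am; Triage=11am; DesignReview=12pm; Sync=12pm; Postmortem=10am

Checking: Postmortem(10am) before Triage(11am); Triage(11am) != DesignReview(12pm); DesignReview(12pm) != Postmortem(10am); Triage(11am) != Sync(12pm); Planning(10am) != VendorCall(12pm); Sync = Kickoff = 12pm; VendorCall=12pm in [12pm,1pm]; Planning=10am in [10am,12pm]; Retro=11am in [11am,1pm]; Triage=11am in [11am,11am]; Kickoff=12pm in [12pm,12pm].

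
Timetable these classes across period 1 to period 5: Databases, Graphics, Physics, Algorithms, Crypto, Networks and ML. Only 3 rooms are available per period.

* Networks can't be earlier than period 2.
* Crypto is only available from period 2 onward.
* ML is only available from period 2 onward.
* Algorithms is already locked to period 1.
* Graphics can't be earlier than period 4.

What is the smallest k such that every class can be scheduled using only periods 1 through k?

4 periods

With at most 3 per period and 7 classes, at least 3 periods are needed.
Graphics can't be placed before period 4, so the schedule must run through at least period 4.
4 works (last occupied period: period 4): for example Networks -> period 2; ML -> period 2; Algorithms -> period 1; Graphics -> period 4; Databases -> period 1; Crypto -> period 2; Physics -> period 1.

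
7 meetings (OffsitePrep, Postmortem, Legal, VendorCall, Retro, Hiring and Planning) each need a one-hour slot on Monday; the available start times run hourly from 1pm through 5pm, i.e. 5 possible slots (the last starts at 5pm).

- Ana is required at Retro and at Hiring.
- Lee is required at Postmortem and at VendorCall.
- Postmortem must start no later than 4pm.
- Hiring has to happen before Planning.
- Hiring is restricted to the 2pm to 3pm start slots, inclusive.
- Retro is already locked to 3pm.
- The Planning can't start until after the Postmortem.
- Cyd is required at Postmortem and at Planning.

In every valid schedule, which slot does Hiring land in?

Hiring's window is 2pm–3pm.
Retro is fixed at 3pm, and Hiring can't share a slot with Retro.
So Hiring must be 2pm.

2pm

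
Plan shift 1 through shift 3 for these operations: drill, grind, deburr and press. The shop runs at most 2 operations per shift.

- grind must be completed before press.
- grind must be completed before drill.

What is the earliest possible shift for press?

Precedence pushes press to at least shift 2.
press at shift 2 is achievable: press -> shift 2; grind -> shift 1; deburr -> shift 1; drill -> shift 2.

shift 2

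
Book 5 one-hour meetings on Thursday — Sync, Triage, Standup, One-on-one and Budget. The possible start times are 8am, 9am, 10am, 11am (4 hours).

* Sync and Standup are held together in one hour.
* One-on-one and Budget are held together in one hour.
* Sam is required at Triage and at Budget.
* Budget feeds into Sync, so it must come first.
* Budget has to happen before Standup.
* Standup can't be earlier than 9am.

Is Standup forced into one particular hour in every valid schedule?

No

Standup can be 9am (e.g. Triage in 9am, Budget in 8am, Standup in 9am, One-on-one in 8am, Sync in 9am) or 10am (e.g. One-on-one in 8am; Budget in 8am; Triage in 9am; Sync in 10am; Standup in 10am).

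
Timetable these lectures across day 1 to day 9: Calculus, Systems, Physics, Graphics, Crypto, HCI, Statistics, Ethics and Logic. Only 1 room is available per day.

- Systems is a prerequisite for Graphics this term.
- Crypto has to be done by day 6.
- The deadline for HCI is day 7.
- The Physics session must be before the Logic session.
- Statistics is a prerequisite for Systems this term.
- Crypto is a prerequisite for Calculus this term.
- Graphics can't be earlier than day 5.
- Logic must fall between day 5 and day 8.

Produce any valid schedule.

Ethics in day 9, Calculus in day 8, Logic in day 5, Graphics in day 6, Crypto in day 1, Statistics in day 2, HCI in day 7, Physics in day 4, Systems in day 3

Checking: Systems(day 3) before Graphics(day 6); Crypto(day 1) before Calculus(day 8); Statistics(day 2) before Systems(day 3); Physics(day 4) before Logic(day 5); Graphics=day 6 in [day 5,day 9]; HCI=day 7 in [day 1,day 7]; Logic=day 5 in [day 5,day 8]; Crypto=day 1 in [day 1,day 6]; max 1 per day (cap 1).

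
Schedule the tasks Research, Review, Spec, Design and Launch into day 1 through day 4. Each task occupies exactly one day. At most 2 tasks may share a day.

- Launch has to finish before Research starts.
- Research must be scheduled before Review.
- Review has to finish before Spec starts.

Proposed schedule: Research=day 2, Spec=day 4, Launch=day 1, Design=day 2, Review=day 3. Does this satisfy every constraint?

At most 2 tasks may share a day — holds.
Launch has to finish before Research starts — holds.
Review has to finish before Spec starts — holds.
Research must be scheduled before Review — holds.

Yes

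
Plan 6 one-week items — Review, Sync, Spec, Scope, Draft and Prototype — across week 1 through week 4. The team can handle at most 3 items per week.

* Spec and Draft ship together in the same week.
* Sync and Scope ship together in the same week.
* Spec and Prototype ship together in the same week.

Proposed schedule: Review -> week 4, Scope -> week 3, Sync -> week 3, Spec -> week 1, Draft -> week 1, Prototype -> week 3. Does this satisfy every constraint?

Spec and Prototype ship together in the same week — violated.
The team can handle at most 3 items per week — holds.
Sync and Scope ship together in the same week — holds.
Spec and Draft ship together in the same week — holds.

No — it violates: Spec and Prototype ship together in the same week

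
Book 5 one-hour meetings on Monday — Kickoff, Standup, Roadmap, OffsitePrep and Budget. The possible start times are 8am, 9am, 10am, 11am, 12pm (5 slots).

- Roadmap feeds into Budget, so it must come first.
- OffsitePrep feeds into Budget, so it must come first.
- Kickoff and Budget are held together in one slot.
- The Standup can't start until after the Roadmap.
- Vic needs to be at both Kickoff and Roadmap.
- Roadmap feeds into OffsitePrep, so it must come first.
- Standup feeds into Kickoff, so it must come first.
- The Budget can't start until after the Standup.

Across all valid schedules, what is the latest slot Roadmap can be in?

Downstream work caps Roadmap at 10am.
Roadmap at 10am is achievable: Budget=12pm; Roadmap=10am; Kickoff=12pm; Standup=11am; OffsitePrep=11am.

10am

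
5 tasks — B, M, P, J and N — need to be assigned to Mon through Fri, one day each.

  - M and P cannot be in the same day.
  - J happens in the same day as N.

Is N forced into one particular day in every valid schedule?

N can be Mon (e.g. M in Mon; N in Mon; J in Mon; B in Mon; P in Tue) or Tue (e.g. J=Tue; P=Tue; M=Mon; N=Tue; B=Mon).

No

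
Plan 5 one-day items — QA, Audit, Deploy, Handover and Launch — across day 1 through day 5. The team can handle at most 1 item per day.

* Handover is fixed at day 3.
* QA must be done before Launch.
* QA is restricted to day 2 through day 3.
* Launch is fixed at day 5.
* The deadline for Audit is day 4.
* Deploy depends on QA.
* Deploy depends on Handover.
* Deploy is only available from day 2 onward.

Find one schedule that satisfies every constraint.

Deploy in day 4; Launch in day 5; QA in day 2; Audit in day 1; Handover in day 3

Checking: QA(day 2) before Launch(day 5); Handover(day 3) before Deploy(day 4); QA(day 2) before Deploy(day 4); Deploy=day 4 in [day 2,day 5]; Handover=day 3 in [day 3,day 3]; Launch=day 5 in [day 5,day 5]; QA=day 2 in [day 2,day 3]; Audit=day 1 in [day 1,day 4]; max 1 per day (cap 1).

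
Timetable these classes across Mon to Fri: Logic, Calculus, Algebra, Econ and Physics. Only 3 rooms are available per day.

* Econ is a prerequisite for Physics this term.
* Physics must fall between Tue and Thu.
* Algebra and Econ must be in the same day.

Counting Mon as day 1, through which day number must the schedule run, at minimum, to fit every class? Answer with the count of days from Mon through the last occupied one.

2 days

The precedence chain requires at least 2 distinct days.
With at most 3 per day and 5 classes, at least 2 days are needed.
2 works (last occupied day: Tue): for example Algebra -> Mon, Physics -> Tue, Calculus -> Tue, Econ -> Mon, Logic -> Mon.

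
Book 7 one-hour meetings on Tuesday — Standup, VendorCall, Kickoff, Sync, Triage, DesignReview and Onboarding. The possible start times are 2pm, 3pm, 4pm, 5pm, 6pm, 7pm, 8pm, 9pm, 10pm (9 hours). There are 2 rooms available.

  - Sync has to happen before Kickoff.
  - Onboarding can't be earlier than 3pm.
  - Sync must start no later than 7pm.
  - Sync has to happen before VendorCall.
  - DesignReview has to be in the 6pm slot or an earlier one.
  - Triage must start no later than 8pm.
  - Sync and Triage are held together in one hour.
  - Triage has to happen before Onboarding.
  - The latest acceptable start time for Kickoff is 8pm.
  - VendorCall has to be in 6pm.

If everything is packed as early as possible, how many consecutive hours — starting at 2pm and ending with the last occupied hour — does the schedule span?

5 hours

The precedence chain requires at least 2 distinct hours.
With at most 2 per hour and 7 meetings, at least 4 hours are needed.
VendorCall can't be placed before 6pm — that is hour 5 counting from 2pm — so the schedule must run through at least 5 hours.
5 works (last occupied hour: 6pm): for example Triage in 2pm; Standup in 4pm; Kickoff in 3pm; Sync in 2pm; Onboarding in 3pm; VendorCall in 6pm; DesignReview in 4pm.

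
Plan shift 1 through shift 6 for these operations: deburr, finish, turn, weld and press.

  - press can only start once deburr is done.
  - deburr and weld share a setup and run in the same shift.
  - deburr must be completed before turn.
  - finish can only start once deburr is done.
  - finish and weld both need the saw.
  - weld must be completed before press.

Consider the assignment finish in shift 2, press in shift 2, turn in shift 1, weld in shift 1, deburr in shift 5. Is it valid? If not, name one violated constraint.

finish and weld both need the saw — holds.
weld must be completed before press — holds.
finish can only start once deburr is done — violated.
press can only start once deburr is done — violated.
deburr and weld share a setup and run in the same shift — violated.
deburr must be completed before turn — violated.

Invalid. deburr must be completed before turn.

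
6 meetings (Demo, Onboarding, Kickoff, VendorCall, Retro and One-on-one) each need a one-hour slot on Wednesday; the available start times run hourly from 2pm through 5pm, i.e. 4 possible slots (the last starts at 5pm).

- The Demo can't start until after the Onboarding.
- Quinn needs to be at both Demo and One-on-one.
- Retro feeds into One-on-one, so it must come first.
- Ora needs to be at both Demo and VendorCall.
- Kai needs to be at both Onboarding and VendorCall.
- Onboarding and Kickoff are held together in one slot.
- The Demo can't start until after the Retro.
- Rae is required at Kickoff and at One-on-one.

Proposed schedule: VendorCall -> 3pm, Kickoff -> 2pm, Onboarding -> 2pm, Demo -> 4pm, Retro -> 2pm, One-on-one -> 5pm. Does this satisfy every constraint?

Rae is required at Kickoff and at One-on-one — holds.
Quinn needs to be at both Demo and One-on-one — holds.
Onboarding and Kickoff are held together in one slot — holds.
The Demo can't start until after the Retro — holds.
Kai needs to be at both Onboarding and VendorCall — holds.
Ora needs to be at both Demo and VendorCall — holds.
The Demo can't start until after the Onboarding — holds.
Retro feeds into One-on-one, so it must come first — holds.

Yes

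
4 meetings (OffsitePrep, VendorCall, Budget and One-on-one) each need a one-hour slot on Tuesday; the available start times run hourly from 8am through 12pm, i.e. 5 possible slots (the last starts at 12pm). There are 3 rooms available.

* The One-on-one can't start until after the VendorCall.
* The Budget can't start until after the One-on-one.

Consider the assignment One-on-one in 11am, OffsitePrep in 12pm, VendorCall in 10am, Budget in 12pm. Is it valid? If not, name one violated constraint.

There are 3 rooms available — holds.
The Budget can't start until after the One-on-one — holds.
The One-on-one can't start until after the VendorCall — holds.

Yes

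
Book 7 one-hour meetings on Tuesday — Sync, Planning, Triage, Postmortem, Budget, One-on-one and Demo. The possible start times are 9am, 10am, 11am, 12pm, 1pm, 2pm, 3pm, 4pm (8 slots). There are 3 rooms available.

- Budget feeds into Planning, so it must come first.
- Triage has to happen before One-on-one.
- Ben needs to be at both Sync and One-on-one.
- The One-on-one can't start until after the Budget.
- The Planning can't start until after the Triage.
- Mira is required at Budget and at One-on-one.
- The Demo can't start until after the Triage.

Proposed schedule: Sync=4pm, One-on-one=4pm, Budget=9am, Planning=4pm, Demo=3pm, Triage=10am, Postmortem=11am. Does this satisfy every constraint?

Budget feeds into Planning, so it must come first — holds.
Ben needs to be at both Sync and One-on-one — violated.
Triage has to happen before One-on-one — holds.
The Planning can't start until after the Triage — holds.
The Demo can't start until after the Triage — holds.
Mira is required at Budget and at One-on-one — holds.
There are 3 rooms available — holds.
The One-on-one can't start until after the Budget — holds.

No. Ben needs to be at both Sync and One-on-one is not satisfied.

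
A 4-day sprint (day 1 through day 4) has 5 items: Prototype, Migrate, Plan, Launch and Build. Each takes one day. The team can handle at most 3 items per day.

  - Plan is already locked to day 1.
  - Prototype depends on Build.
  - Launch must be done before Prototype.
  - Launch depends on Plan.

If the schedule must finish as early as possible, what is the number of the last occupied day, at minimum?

3

The precedence chain requires at least 3 distinct days.
With at most 3 per day and 5 tasks, at least 2 days are needed.
3 works (last occupied day: day 3): for example Launch -> day 2; Build -> day 1; Prototype -> day 3; Migrate -> day 1; Plan -> day 1.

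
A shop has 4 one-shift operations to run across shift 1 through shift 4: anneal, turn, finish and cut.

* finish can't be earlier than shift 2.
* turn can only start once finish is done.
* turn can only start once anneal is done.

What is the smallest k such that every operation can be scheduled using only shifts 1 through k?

The precedence chain requires at least 2 distinct shifts.
Propagating the time windows through the other constraints, turn can't land before shift 3, so the schedule must run through at least shift 3.
3 works (last occupied shift: shift 3): for example turn -> shift 3, finish -> shift 2, anneal -> shift 1, cut -> shift 1.

3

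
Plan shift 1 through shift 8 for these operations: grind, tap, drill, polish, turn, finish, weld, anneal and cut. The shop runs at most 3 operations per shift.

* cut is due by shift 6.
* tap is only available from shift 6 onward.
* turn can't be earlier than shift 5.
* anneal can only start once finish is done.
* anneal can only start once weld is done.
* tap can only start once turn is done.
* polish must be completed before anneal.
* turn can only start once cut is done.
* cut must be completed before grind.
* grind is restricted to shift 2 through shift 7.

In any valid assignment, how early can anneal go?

shift 2

Precedence pushes anneal to at least shift 2.
anneal at shift 2 is achievable: grind=shift 3; cut=shift 2; finish=shift 1; polish=shift 1; weld=shift 1; tap=shift 6; drill=shift 2; anneal=shift 2; turn=shift 5.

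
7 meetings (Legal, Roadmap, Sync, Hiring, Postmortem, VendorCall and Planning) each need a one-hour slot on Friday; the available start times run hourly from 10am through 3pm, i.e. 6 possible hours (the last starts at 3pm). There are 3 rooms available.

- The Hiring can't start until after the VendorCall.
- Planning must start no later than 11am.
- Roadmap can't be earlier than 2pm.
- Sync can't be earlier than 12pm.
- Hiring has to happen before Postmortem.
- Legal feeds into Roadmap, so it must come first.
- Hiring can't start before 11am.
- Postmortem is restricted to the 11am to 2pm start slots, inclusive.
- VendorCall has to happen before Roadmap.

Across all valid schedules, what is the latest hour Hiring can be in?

1pm

Hiring is available from 11am; downstream work caps Hiring at 1pm.
Hiring at 1pm is achievable: VendorCall in 10am; Hiring in 1pm; Legal in 10am; Roadmap in 2pm; Planning in 10am; Sync in 12pm; Postmortem in 2pm.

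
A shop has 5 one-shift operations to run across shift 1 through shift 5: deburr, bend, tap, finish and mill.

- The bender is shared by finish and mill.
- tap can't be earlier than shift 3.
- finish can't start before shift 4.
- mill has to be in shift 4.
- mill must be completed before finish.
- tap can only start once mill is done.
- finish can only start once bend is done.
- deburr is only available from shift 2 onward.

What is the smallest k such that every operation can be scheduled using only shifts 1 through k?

5 shifts

The precedence chain requires at least 2 distinct shifts.
Propagating the time windows through the other constraints, tap can't land before shift 5, so the schedule must run through at least shift 5.
5 works (last occupied shift: shift 5): for example mill in shift 4; finish in shift 5; tap in shift 5; deburr in shift 2; bend in shift 1.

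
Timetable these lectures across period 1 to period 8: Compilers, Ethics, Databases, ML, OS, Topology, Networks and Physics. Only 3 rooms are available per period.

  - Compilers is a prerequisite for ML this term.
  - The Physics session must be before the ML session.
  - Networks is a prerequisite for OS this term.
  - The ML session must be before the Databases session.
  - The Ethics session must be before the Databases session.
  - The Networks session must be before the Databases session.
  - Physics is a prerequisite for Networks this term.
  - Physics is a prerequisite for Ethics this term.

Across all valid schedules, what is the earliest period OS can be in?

Precedence pushes OS to at least period 3.
OS at period 3 is achievable: Networks=period 2; Databases=period 3; ML=period 2; OS=period 3; Physics=period 1; Compilers=period 1; Topology=period 1; Ethics=period 2.

period 3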